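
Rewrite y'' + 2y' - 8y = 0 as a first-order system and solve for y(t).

y(t) = C_1e^(2t) + C_2e^(-4t)

Let x_1 = y, x_2 = y'. Then x_1' = x_2 and x_2' = 8x_1 - 2x_2.
A = [[0,1],[8,-2]]; det(A-λI) = λ^2 + 2λ - 8.
Eigenvalues λ = 2, -4 with eigenvectors (1,2), (1,-4).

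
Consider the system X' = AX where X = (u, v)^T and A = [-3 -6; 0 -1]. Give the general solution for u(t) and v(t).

Coefficient matrix A = [[-3, -6], [0, -1]].
Characteristic polynomial det(A - λI) = λ^2 + 4λ + 3 = 0.
Eigenvalues λ = -1, -3.
For λ=-1: (A-λI) row 1 is [-2, -6], so an eigenvector is (3, -1).
For λ=-3: (A-λI) row 1 is [0, -6], so an eigenvector is (-1, 0).
General solution: K_1e^(-t)(3,-1) + K_2e^(-3t)(-1,0).

u(t) = 3K_1e^(-t) - K_2e^(-3t), v(t) = -K_1e^(-t)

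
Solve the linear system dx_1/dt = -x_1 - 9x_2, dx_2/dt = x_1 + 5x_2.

Coefficient matrix A = [[-1, -9], [1, 5]].
Characteristic polynomial det(A - λI) = λ^2 - 4λ + 4 = 0.
Single eigenvalue λ = 2 with algebraic multiplicity 2.
Eigenvector v = (-3,1); generalized eigenvector w with (A-λI)w=v is (1,0).
General solution: e^(2t)[K_1·v + K_2·(t·v + w)].

x_1(t) = -3K_1e^(2t) - 3K_2te^(2t) + K_2e^(2t), x_2(t) = K_1e^(2t) + K_2te^(2t)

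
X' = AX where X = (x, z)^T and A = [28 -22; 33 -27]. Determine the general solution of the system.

Coefficient matrix A = [[28, -22], [33, -27]].
Characteristic polynomial det(A - λI) = λ^2 - λ - 30 = 0.
Eigenvalues λ = -5, 6.
For λ=-5: (A-λI) row 1 is [33, -22], so an eigenvector is (-2, -3).
For λ=6: (A-λI) row 1 is [22, -22], so an eigenvector is (-1, -1).
General solution: K_1e^(-5t)(-2,-3) + K_2e^(6t)(-1,-1).

x(t) = -2K_1e^(-5t) - K_2e^(6t), z(t) = -3K_1e^(-5t) - K_2e^(6t)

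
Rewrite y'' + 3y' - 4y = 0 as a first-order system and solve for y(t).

Let x_1 = y, x_2 = y'. Then x_1' = x_2 and x_2' = 4x_1 - 3x_2.
A = [[0,1],[4,-3]]; det(A-λI) = λ^2 + 3λ - 4.
Eigenvalues λ = -4, 1 with eigenvectors (1,-4), (1,1).

y(t) = C_1e^(-4t) + C_2e^(t)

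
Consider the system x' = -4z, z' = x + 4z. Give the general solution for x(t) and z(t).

x(t) = 2c_1e^(2t) + 2c_2te^(2t) + 3c_2e^(2t), z(t) = -c_1e^(2t) - c_2te^(2t) - 2c_2e^(2t)

Coefficient matrix A = [[0, -4], [1, 4]].
Characteristic polynomial det(A - λI) = λ^2 - 4λ + 4 = 0.
Single eigenvalue λ = 2 with algebraic multiplicity 2.
Eigenvector v = (2,-1); generalized eigenvector w with (A-λI)w=v is (3,-2).
General solution: e^(2t)[c_1·v + c_2·(t·v + w)].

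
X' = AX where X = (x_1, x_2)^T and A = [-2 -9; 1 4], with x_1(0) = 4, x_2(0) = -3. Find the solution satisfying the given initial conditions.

x_1(t) = 15te^(t) + 4e^(t), x_2(t) = -5te^(t) - 3e^(t)

Coefficient matrix A = [[-2, -9], [1, 4]].
Characteristic polynomial det(A - λI) = λ^2 - 2λ + 1 = 0.
Single eigenvalue λ = 1 with algebraic multiplicity 2.
Eigenvector v = (-3,1); generalized eigenvector w with (A-λI)w=v is (-2,1).
General solution: e^(t)[c_1·v + c_2·(t·v + w)].
Applying x_1(0)=4, x_2(0)=-3 gives c_1=2, c_2=-5.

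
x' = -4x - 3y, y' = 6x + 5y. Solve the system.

x(t) = -K_1e^(2t) + K_2e^(-t), y(t) = 2K_1e^(2t) - K_2e^(-t)

Coefficient matrix A = [[-4, -3], [6, 5]].
Characteristic polynomial det(A - λI) = λ^2 - λ - 2 = 0.
Eigenvalues λ = 2, -1.
For λ=2: (A-λI) row 1 is [-6, -3], so an eigenvector is (-1, 2).
For λ=-1: (A-λI) row 1 is [-3, -3], so an eigenvector is (1, -1).
General solution: K_1e^(2t)(-1,2) + K_2e^(-t)(1,-1).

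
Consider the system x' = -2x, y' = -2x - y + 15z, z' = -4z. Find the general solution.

x(t) = c_1e^(-2t), y(t) = 2c_1e^(-2t) + c_2e^(-t) - 5c_3e^(-4t), z(t) = c_3e^(-4t)

Coefficient matrix A = [[-2, 0, 0], [-2, -1, 15], [0, 0, -4]].
det(A - λI) = 0 gives eigenvalues λ = -2, -1, -4.
For λ=-2: eigenvector (1,2,0).
For λ=-1: eigenvector (0,1,0).
For λ=-4: eigenvector (0,-5,1).
General solution: c_1e^(-2t)(1,2,0) + c_2e^(-t)(0,1,0) + c_3e^(-4t)(0,-5,1).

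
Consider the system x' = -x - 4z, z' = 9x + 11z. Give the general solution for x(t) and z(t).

Coefficient matrix A = [[-1, -4], [9, 11]].
Characteristic polynomial det(A - λI) = λ^2 - 10λ + 25 = 0.
Single eigenvalue λ = 5 with algebraic multiplicity 2.
Eigenvector v = (-2,3); generalized eigenvector w with (A-λI)w=v is (1,-1).
General solution: e^(5t)[K_1·v + K_2·(t·v + w)].

x(t) = -2K_1e^(5t) - 2K_2te^(5t) + K_2e^(5t), z(t) = 3K_1e^(5t) + 3K_2te^(5t) - K_2e^(5t)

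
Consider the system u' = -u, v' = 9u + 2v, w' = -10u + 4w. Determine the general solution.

Coefficient matrix A = [[-1, 0, 0], [9, 2, 0], [-10, 0, 4]].
det(A - λI) = 0 gives eigenvalues λ = 2, -1, 4.
For λ=2: eigenvector (0,1,0).
For λ=-1: eigenvector (1,-3,2).
For λ=4: eigenvector (0,0,1).
General solution: K_1e^(2t)(0,1,0) + K_2e^(-t)(1,-3,2) + K_3e^(4t)(0,0,1).

u(t) = K_2e^(-t), v(t) = K_1e^(2t) - 3K_2e^(-t), w(t) = 2K_2e^(-t) + K_3e^(4t)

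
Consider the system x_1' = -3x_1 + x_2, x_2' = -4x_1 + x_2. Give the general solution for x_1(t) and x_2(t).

x_1(t) = K_1e^(-t) + K_2te^(-t) + K_2e^(-t), x_2(t) = 2K_1e^(-t) + 2K_2te^(-t) + 3K_2e^(-t)

Coefficient matrix A = [[-3, 1], [-4, 1]].
Characteristic polynomial det(A - λI) = λ^2 + 2λ + 1 = 0.
Single eigenvalue λ = -1 with algebraic multiplicity 2.
Eigenvector v = (1,2); generalized eigenvector w with (A-λI)w=v is (1,3).
General solution: e^(-t)[K_1·v + K_2·(t·v + w)].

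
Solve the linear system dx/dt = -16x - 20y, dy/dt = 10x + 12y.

x(t) = -3K_1e^(-2t)sin(2t) - K_1e^(-2t)cos(2t) - K_2e^(-2t)sin(2t) + 3K_2e^(-2t)cos(2t), y(t) = 2K_1e^(-2t)sin(2t) + K_1e^(-2t)cos(2t) + K_2e^(-2t)sin(2t) - 2K_2e^(-2t)cos(2t)

Coefficient matrix A = [[-16, -20], [10, 12]].
Characteristic polynomial det(A - λI) = λ^2 + 4λ + 8 = 0.
Eigenvalues λ = -2 ± 2i (complex conjugate pair).
For λ=-2+2i: an eigenvector is (-1,1) - i(-3,2) = (-1 + 3i, 1 - 2i).
A real fundamental pair from Re and Im of e^((-2+2i)t)v: X_1 = e^(-2t)(cos(2t)·(-1,1) + sin(2t)·(-3,2)), X_2 = e^(-2t)(sin(2t)·(-1,1) - cos(2t)·(-3,2)).
General solution: K_1X_1 + K_2X_2.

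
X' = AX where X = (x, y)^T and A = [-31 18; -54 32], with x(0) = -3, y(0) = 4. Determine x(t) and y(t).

x(t) = 17e^(5t) - 20e^(-4t), y(t) = 34e^(5t) - 30e^(-4t)

Coefficient matrix A = [[-31, 18], [-54, 32]].
Characteristic polynomial det(A - λI) = λ^2 - λ - 20 = 0.
Eigenvalues λ = -4, 5.
For λ=-4: (A-λI) row 1 is [-27, 18], so an eigenvector is (2, 3).
For λ=5: (A-λI) row 1 is [-36, 18], so an eigenvector is (-1, -2).
General solution: c_1e^(-4t)(2,3) + c_2e^(5t)(-1,-2).
Applying x(0)=-3, y(0)=4 gives c_1=-10, c_2=-17.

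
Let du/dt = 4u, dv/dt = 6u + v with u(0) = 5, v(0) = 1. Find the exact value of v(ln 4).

A = [[4,0],[6,1]]; eigenvalues λ = 4, 1.
Eigenvectors: (1,2) for λ=4, (0,-1) for λ=1.
From the initial condition, c_1 = 5, c_2 = 9.
v(ln 4) = (5)(4^4)(2) + (9)(4^1)(-1) = 2524.

2524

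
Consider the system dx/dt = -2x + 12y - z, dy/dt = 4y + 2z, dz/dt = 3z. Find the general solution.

Coefficient matrix A = [[-2, 12, -1], [0, 4, 2], [0, 0, 3]].
det(A - λI) = 0 gives eigenvalues λ = -2, 4, 3.
For λ=-2: eigenvector (1,0,0).
For λ=4: eigenvector (2,1,0).
For λ=3: eigenvector (-5,-2,1).
General solution: c_1e^(-2t)(1,0,0) + c_2e^(4t)(2,1,0) + c_3e^(3t)(-5,-2,1).

x(t) = c_1e^(-2t) + 2c_2e^(4t) - 5c_3e^(3t), y(t) = c_2e^(4t) - 2c_3e^(3t), z(t) = c_3e^(3t)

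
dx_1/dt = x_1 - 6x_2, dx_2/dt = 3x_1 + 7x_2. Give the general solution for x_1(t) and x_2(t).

Coefficient matrix A = [[1, -6], [3, 7]].
Characteristic polynomial det(A - λI) = λ^2 - 8λ + 25 = 0.
Eigenvalues λ = 4 ± 3i (complex conjugate pair).
For λ=4+3i: an eigenvector is (1,-1) - i(1,0) = (1 - i, -1).
A real fundamental pair from Re and Im of e^((4+3i)t)v: X_1 = e^(4t)(cos(3t)·(1,-1) + sin(3t)·(1,0)), X_2 = e^(4t)(sin(3t)·(1,-1) - cos(3t)·(1,0)).
General solution: K_1X_1 + K_2X_2.

x_1(t) = K_1e^(4t)sin(3t) + K_1e^(4t)cos(3t) + K_2e^(4t)sin(3t) - K_2e^(4t)cos(3t), x_2(t) = -K_1e^(4t)cos(3t) - K_2e^(4t)sin(3t)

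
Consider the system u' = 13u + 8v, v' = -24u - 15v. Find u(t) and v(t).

u(t) = C_1e^(-3t) - 2C_2e^(t), v(t) = -2C_1e^(-3t) + 3C_2e^(t)

Coefficient matrix A = [[13, 8], [-24, -15]].
Characteristic polynomial det(A - λI) = λ^2 + 2λ - 3 = 0.
Eigenvalues λ = -3, 1.
For λ=-3: (A-λI) row 1 is [16, 8], so an eigenvector is (1, -2).
For λ=1: (A-λI) row 1 is [12, 8], so an eigenvector is (-2, 3).
General solution: C_1e^(-3t)(1,-2) + C_2e^(t)(-2,3).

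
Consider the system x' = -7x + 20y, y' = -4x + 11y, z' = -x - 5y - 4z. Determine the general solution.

Coefficient matrix A = [[-7, 20, 0], [-4, 11, 0], [-1, -5, -4]].
det(A - λI) = 0 gives eigenvalues λ = 1, 3, -4.
For λ=1: eigenvector (5,2,-3).
For λ=3: eigenvector (2,1,-1).
For λ=-4: eigenvector (0,0,1).
General solution: K_1e^(t)(5,2,-3) + K_2e^(3t)(2,1,-1) + K_3e^(-4t)(0,0,1).

x(t) = 5K_1e^(t) + 2K_2e^(3t), y(t) = 2K_1e^(t) + K_2e^(3t), z(t) = -3K_1e^(t) - K_2e^(3t) + K_3e^(-4t)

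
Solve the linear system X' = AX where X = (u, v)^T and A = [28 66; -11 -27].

Coefficient matrix A = [[28, 66], [-11, -27]].
Characteristic polynomial det(A - λI) = λ^2 - λ - 30 = 0.
Eigenvalues λ = -5, 6.
For λ=-5: (A-λI) row 1 is [33, 66], so an eigenvector is (-2, 1).
For λ=6: (A-λI) row 1 is [22, 66], so an eigenvector is (-3, 1).
General solution: C_1e^(-5t)(-2,1) + C_2e^(6t)(-3,1).

u(t) = -2C_1e^(-5t) - 3C_2e^(6t), v(t) = C_1e^(-5t) + C_2e^(6t)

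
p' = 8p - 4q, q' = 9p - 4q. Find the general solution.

p(t) = 2c_1e^(2t) + 2c_2te^(2t) - c_2e^(2t), q(t) = 3c_1e^(2t) + 3c_2te^(2t) - 2c_2e^(2t)

Coefficient matrix A = [[8, -4], [9, -4]].
Characteristic polynomial det(A - λI) = λ^2 - 4λ + 4 = 0.
Single eigenvalue λ = 2 with algebraic multiplicity 2.
Eigenvector v = (2,3); generalized eigenvector w with (A-λI)w=v is (-1,-2).
General solution: e^(2t)[c_1·v + c_2·(t·v + w)].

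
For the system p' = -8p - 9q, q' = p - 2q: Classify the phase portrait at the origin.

stable improper node

A = [[-8,-9],[1,-2]]; det(A-λI) = λ^2 + 10λ + 25.
repeated λ = -5 with a single eigenvector.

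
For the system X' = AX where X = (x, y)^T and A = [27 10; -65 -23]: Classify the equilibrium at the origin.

unstable spiral

A = [[27,10],[-65,-23]]; det(A-λI) = λ^2 - 4λ + 29.
λ = 2 ± 5i: positive real part.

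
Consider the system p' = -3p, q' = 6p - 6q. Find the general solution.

p(t) = -c_1e^(-3t), q(t) = -2c_1e^(-3t) + c_2e^(-6t)

Coefficient matrix A = [[-3, 0], [6, -6]].
Characteristic polynomial det(A - λI) = λ^2 + 9λ + 18 = 0.
Eigenvalues λ = -3, -6.
For λ=-3: (A-λI) row 2 is [6, -3], so an eigenvector is (-1, -2).
For λ=-6: (A-λI) row 1 is [3, 0], so an eigenvector is (0, 1).
General solution: c_1e^(-3t)(-1,-2) + c_2e^(-6t)(0,1).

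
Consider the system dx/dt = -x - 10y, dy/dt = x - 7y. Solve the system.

x(t) = -3c_1e^(-4t)sin(t) - c_1e^(-4t)cos(t) - c_2e^(-4t)sin(t) + 3c_2e^(-4t)cos(t), y(t) = -c_1e^(-4t)sin(t) + c_2e^(-4t)cos(t)

Coefficient matrix A = [[-1, -10], [1, -7]].
Characteristic polynomial det(A - λI) = λ^2 + 8λ + 17 = 0.
Eigenvalues λ = -4 ± i (complex conjugate pair).
For λ=-4+i: an eigenvector is (-1,0) - i(-3,-1) = (-1 + 3i, 0 + i).
A real fundamental pair from Re and Im of e^((-4+i)t)v: X_1 = e^(-4t)(cos(t)·(-1,0) + sin(t)·(-3,-1)), X_2 = e^(-4t)(sin(t)·(-1,0) - cos(t)·(-3,-1)).
General solution: c_1X_1 + c_2X_2.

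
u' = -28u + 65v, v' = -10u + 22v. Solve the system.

u(t) = -3K_1e^(-3t)sin(5t) - 2K_1e^(-3t)cos(5t) - 2K_2e^(-3t)sin(5t) + 3K_2e^(-3t)cos(5t), v(t) = -K_1e^(-3t)sin(5t) - K_1e^(-3t)cos(5t) - K_2e^(-3t)sin(5t) + K_2e^(-3t)cos(5t)

Coefficient matrix A = [[-28, 65], [-10, 22]].
Characteristic polynomial det(A - λI) = λ^2 + 6λ + 34 = 0.
Eigenvalues λ = -3 ± 5i (complex conjugate pair).
For λ=-3+5i: an eigenvector is (-2,-1) - i(-3,-1) = (-2 + 3i, -1 + i).
A real fundamental pair from Re and Im of e^((-3+5i)t)v: X_1 = e^(-3t)(cos(5t)·(-2,-1) + sin(5t)·(-3,-1)), X_2 = e^(-3t)(sin(5t)·(-2,-1) - cos(5t)·(-3,-1)).
General solution: K_1X_1 + K_2X_2.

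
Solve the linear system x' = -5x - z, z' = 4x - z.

Coefficient matrix A = [[-5, -1], [4, -1]].
Characteristic polynomial det(A - λI) = λ^2 + 6λ + 9 = 0.
Single eigenvalue λ = -3 with algebraic multiplicity 2.
Eigenvector v = (-1,2); generalized eigenvector w with (A-λI)w=v is (1,-1).
General solution: e^(-3t)[c_1·v + c_2·(t·v + w)].

x(t) = -c_1e^(-3t) - c_2te^(-3t) + c_2e^(-3t), z(t) = 2c_1e^(-3t) + 2c_2te^(-3t) - c_2e^(-3t)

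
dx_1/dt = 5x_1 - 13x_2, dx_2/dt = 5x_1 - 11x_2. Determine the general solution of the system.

Coefficient matrix A = [[5, -13], [5, -11]].
Characteristic polynomial det(A - λI) = λ^2 + 6λ + 10 = 0.
Eigenvalues λ = -3 ± i (complex conjugate pair).
For λ=-3+i: an eigenvector is (-3,-2) - i(2,1) = (-3 - 2i, -2 - i).
A real fundamental pair from Re and Im of e^((-3+i)t)v: X_1 = e^(-3t)(cos(t)·(-3,-2) + sin(t)·(2,1)), X_2 = e^(-3t)(sin(t)·(-3,-2) - cos(t)·(2,1)).
General solution: c_1X_1 + c_2X_2.

x_1(t) = 2c_1e^(-3t)sin(t) - 3c_1e^(-3t)cos(t) - 3c_2e^(-3t)sin(t) - 2c_2e^(-3t)cos(t), x_2(t) = c_1e^(-3t)sin(t) - 2c_1e^(-3t)cos(t) - 2c_2e^(-3t)sin(t) - c_2e^(-3t)cos(t)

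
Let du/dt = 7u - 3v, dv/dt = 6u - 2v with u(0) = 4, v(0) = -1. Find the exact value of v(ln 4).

A = [[7,-3],[6,-2]]; eigenvalues λ = 1, 4.
Eigenvectors: (-1,-2) for λ=1, (1,1) for λ=4.
From the initial condition, c_1 = 5, c_2 = 9.
v(ln 4) = (5)(4^1)(-2) + (9)(4^4)(1) = 2264.

2264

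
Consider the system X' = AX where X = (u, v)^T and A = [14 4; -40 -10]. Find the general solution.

Coefficient matrix A = [[14, 4], [-40, -10]].
Characteristic polynomial det(A - λI) = λ^2 - 4λ + 20 = 0.
Eigenvalues λ = 2 ± 4i (complex conjugate pair).
For λ=2+4i: an eigenvector is (0,1) - i(1,-3) = (0 - i, 1 + 3i).
A real fundamental pair from Re and Im of e^((2+4i)t)v: X_1 = e^(2t)(cos(4t)·(0,1) + sin(4t)·(1,-3)), X_2 = e^(2t)(sin(4t)·(0,1) - cos(4t)·(1,-3)).
General solution: c_1X_1 + c_2X_2.

u(t) = c_1e^(2t)sin(4t) - c_2e^(2t)cos(4t), v(t) = -3c_1e^(2t)sin(4t) + c_1e^(2t)cos(4t) + c_2e^(2t)sin(4t) + 3c_2e^(2t)cos(4t)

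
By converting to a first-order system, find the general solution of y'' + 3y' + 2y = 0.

Let x_1 = y, x_2 = y'. Then x_1' = x_2 and x_2' = -2x_1 - 3x_2.
A = [[0,1],[-2,-3]]; det(A-λI) = λ^2 + 3λ + 2.
Eigenvalues λ = -1, -2 with eigenvectors (1,-1), (1,-2).

y(t) = C_1e^(-t) + C_2e^(-2t)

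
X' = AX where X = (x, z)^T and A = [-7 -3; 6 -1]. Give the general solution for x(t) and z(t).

x(t) = c_1e^(-4t)cos(3t) + c_2e^(-4t)sin(3t), z(t) = c_1e^(-4t)sin(3t) - c_1e^(-4t)cos(3t) - c_2e^(-4t)sin(3t) - c_2e^(-4t)cos(3t)

Coefficient matrix A = [[-7, -3], [6, -1]].
Characteristic polynomial det(A - λI) = λ^2 + 8λ + 25 = 0.
Eigenvalues λ = -4 ± 3i (complex conjugate pair).
For λ=-4+3i: an eigenvector is (1,-1) - i(0,1) = (1, -1 - i).
A real fundamental pair from Re and Im of e^((-4+3i)t)v: X_1 = e^(-4t)(cos(3t)·(1,-1) + sin(3t)·(0,1)), X_2 = e^(-4t)(sin(3t)·(1,-1) - cos(3t)·(0,1)).
General solution: c_1X_1 + c_2X_2.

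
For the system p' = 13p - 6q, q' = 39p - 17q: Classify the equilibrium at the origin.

stable spiral

A = [[13,-6],[39,-17]]; det(A-λI) = λ^2 + 4λ + 13.
λ = -2 ± 3i: negative real part.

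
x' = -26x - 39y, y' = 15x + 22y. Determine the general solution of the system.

Coefficient matrix A = [[-26, -39], [15, 22]].
Characteristic polynomial det(A - λI) = λ^2 + 4λ + 13 = 0.
Eigenvalues λ = -2 ± 3i (complex conjugate pair).
For λ=-2+3i: an eigenvector is (2,-1) - i(-3,2) = (2 + 3i, -1 - 2i).
A real fundamental pair from Re and Im of e^((-2+3i)t)v: X_1 = e^(-2t)(cos(3t)·(2,-1) + sin(3t)·(-3,2)), X_2 = e^(-2t)(sin(3t)·(2,-1) - cos(3t)·(-3,2)).
General solution: c_1X_1 + c_2X_2.

x(t) = -3c_1e^(-2t)sin(3t) + 2c_1e^(-2t)cos(3t) + 2c_2e^(-2t)sin(3t) + 3c_2e^(-2t)cos(3t), y(t) = 2c_1e^(-2t)sin(3t) - c_1e^(-2t)cos(3t) - c_2e^(-2t)sin(3t) - 2c_2e^(-2t)cos(3t)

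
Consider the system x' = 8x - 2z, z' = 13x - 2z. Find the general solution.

x(t) = K_1e^(3t)sin(t) + K_1e^(3t)cos(t) + K_2e^(3t)sin(t) - K_2e^(3t)cos(t), z(t) = 3K_1e^(3t)sin(t) + 2K_1e^(3t)cos(t) + 2K_2e^(3t)sin(t) - 3K_2e^(3t)cos(t)

Coefficient matrix A = [[8, -2], [13, -2]].
Characteristic polynomial det(A - λI) = λ^2 - 6λ + 10 = 0.
Eigenvalues λ = 3 ± i (complex conjugate pair).
For λ=3+i: an eigenvector is (1,2) - i(1,3) = (1 - i, 2 - 3i).
A real fundamental pair from Re and Im of e^((3+i)t)v: X_1 = e^(3t)(cos(t)·(1,2) + sin(t)·(1,3)), X_2 = e^(3t)(sin(t)·(1,2) - cos(t)·(1,3)).
General solution: K_1X_1 + K_2X_2.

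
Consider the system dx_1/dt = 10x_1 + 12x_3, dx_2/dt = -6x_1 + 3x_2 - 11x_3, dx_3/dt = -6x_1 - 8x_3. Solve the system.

Coefficient matrix A = [[10, 0, 12], [-6, 3, -11], [-6, 0, -8]].
det(A - λI) = 0 gives eigenvalues λ = -2, 3, 4.
For λ=-2: eigenvector (-1,1,1).
For λ=3: eigenvector (0,1,0).
For λ=4: eigenvector (-2,1,1).
General solution: C_1e^(-2t)(-1,1,1) + C_2e^(3t)(0,1,0) + C_3e^(4t)(-2,1,1).

x_1(t) = -C_1e^(-2t) - 2C_3e^(4t), x_2(t) = C_1e^(-2t) + C_2e^(3t) + C_3e^(4t), x_3(t) = C_1e^(-2t) + C_3e^(4t)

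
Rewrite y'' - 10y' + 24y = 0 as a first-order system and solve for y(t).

y(t) = C_1e^(6t) + C_2e^(4t)

Let x_1 = y, x_2 = y'. Then x_1' = x_2 and x_2' = -24x_1 + 10x_2.
A = [[0,1],[-24,10]]; det(A-λI) = λ^2 - 10λ + 24.
Eigenvalues λ = 6, 4 with eigenvectors (1,6), (1,4).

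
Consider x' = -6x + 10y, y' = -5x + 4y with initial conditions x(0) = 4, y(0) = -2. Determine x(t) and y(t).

Coefficient matrix A = [[-6, 10], [-5, 4]].
Characteristic polynomial det(A - λI) = λ^2 + 2λ + 26 = 0.
Eigenvalues λ = -1 ± 5i (complex conjugate pair).
For λ=-1+5i: an eigenvector is (1,0) - i(-1,-1) = (1 + i, 0 + i).
A real fundamental pair from Re and Im of e^((-1+5i)t)v: X_1 = e^(-t)(cos(5t)·(1,0) + sin(5t)·(-1,-1)), X_2 = e^(-t)(sin(5t)·(1,0) - cos(5t)·(-1,-1)).
General solution: C_1X_1 + C_2X_2.
Applying x(0)=4, y(0)=-2 gives C_1=6, C_2=-2.

x(t) = -8e^(-t)sin(5t) + 4e^(-t)cos(5t), y(t) = -6e^(-t)sin(5t) - 2e^(-t)cos(5t)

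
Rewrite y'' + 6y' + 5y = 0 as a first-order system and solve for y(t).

Let x_1 = y, x_2 = y'. Then x_1' = x_2 and x_2' = -5x_1 - 6x_2.
A = [[0,1],[-5,-6]]; det(A-λI) = λ^2 + 6λ + 5.
Eigenvalues λ = -1, -5 with eigenvectors (1,-1), (1,-5).

y(t) = K_1e^(-t) + K_2e^(-5t)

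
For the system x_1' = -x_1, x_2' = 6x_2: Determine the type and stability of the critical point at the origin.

saddle

A = [[-1,0],[0,6]]; det(A-λI) = λ^2 - 5λ - 6.
λ = 6, -1: opposite signs.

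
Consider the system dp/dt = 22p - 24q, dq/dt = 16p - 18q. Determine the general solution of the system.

p(t) = -c_1e^(-2t) + 3c_2e^(6t), q(t) = -c_1e^(-2t) + 2c_2e^(6t)

Coefficient matrix A = [[22, -24], [16, -18]].
Characteristic polynomial det(A - λI) = λ^2 - 4λ - 12 = 0.
Eigenvalues λ = -2, 6.
For λ=-2: (A-λI) row 1 is [24, -24], so an eigenvector is (-1, -1).
For λ=6: (A-λI) row 1 is [16, -24], so an eigenvector is (3, 2).
General solution: c_1e^(-2t)(-1,-1) + c_2e^(6t)(3,2).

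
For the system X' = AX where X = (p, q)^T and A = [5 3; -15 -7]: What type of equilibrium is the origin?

A = [[5,3],[-15,-7]]; det(A-λI) = λ^2 + 2λ + 10.
λ = -1 ± 3i: negative real part.

stable spiral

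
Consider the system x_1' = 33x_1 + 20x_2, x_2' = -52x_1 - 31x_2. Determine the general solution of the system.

Coefficient matrix A = [[33, 20], [-52, -31]].
Characteristic polynomial det(A - λI) = λ^2 - 2λ + 17 = 0.
Eigenvalues λ = 1 ± 4i (complex conjugate pair).
For λ=1+4i: an eigenvector is (1,-2) - i(-2,3) = (1 + 2i, -2 - 3i).
A real fundamental pair from Re and Im of e^((1+4i)t)v: X_1 = e^(t)(cos(4t)·(1,-2) + sin(4t)·(-2,3)), X_2 = e^(t)(sin(4t)·(1,-2) - cos(4t)·(-2,3)).
General solution: K_1X_1 + K_2X_2.

x_1(t) = -2K_1e^(t)sin(4t) + K_1e^(t)cos(4t) + K_2e^(t)sin(4t) + 2K_2e^(t)cos(4t), x_2(t) = 3K_1e^(t)sin(4t) - 2K_1e^(t)cos(4t) - 2K_2e^(t)sin(4t) - 3K_2e^(t)cos(4t)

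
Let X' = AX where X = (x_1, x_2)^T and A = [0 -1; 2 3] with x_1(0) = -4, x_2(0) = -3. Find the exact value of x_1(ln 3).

A = [[0,-1],[2,3]]; eigenvalues λ = 2, 1.
Eigenvectors: (-1,2) for λ=2, (1,-1) for λ=1.
From the initial condition, c_1 = -7, c_2 = -11.
x_1(ln 3) = (-7)(3^2)(-1) + (-11)(3^1)(1) = 30.

30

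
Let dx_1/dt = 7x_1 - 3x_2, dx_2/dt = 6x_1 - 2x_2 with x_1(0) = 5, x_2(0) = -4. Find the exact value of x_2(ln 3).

1080

A = [[7,-3],[6,-2]]; eigenvalues λ = 1, 4.
Eigenvectors: (1,2) for λ=1, (-1,-1) for λ=4.
From the initial condition, c_1 = -9, c_2 = -14.
x_2(ln 3) = (-9)(3^1)(2) + (-14)(3^4)(-1) = 1080.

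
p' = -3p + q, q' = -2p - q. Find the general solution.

Coefficient matrix A = [[-3, 1], [-2, -1]].
Characteristic polynomial det(A - λI) = λ^2 + 4λ + 5 = 0.
Eigenvalues λ = -2 ± i (complex conjugate pair).
For λ=-2+i: an eigenvector is (1,1) - i(0,-1) = (1, 1 + i).
A real fundamental pair from Re and Im of e^((-2+i)t)v: X_1 = e^(-2t)(cos(t)·(1,1) + sin(t)·(0,-1)), X_2 = e^(-2t)(sin(t)·(1,1) - cos(t)·(0,-1)).
General solution: c_1X_1 + c_2X_2.

p(t) = c_1e^(-2t)cos(t) + c_2e^(-2t)sin(t), q(t) = -c_1e^(-2t)sin(t) + c_1e^(-2t)cos(t) + c_2e^(-2t)sin(t) + c_2e^(-2t)cos(t)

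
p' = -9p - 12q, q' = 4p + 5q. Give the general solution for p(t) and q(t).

Coefficient matrix A = [[-9, -12], [4, 5]].
Characteristic polynomial det(A - λI) = λ^2 + 4λ + 3 = 0.
Eigenvalues λ = -3, -1.
For λ=-3: (A-λI) row 1 is [-6, -12], so an eigenvector is (2, -1).
For λ=-1: (A-λI) row 1 is [-8, -12], so an eigenvector is (3, -2).
General solution: c_1e^(-3t)(2,-1) + c_2e^(-t)(3,-2).

p(t) = 2c_1e^(-3t) + 3c_2e^(-t), q(t) = -c_1e^(-3t) - 2c_2e^(-t)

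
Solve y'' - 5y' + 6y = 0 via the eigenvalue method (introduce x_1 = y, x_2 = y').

y(t) = C_1e^(2t) + C_2e^(3t)

Let x_1 = y, x_2 = y'. Then x_1' = x_2 and x_2' = -6x_1 + 5x_2.
A = [[0,1],[-6,5]]; det(A-λI) = λ^2 - 5λ + 6.
Eigenvalues λ = 2, 3 with eigenvectors (1,2), (1,3).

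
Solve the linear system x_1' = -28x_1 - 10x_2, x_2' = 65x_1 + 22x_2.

Coefficient matrix A = [[-28, -10], [65, 22]].
Characteristic polynomial det(A - λI) = λ^2 + 6λ + 34 = 0.
Eigenvalues λ = -3 ± 5i (complex conjugate pair).
For λ=-3+5i: an eigenvector is (1,-3) - i(1,-2) = (1 - i, -3 + 2i).
A real fundamental pair from Re and Im of e^((-3+5i)t)v: X_1 = e^(-3t)(cos(5t)·(1,-3) + sin(5t)·(1,-2)), X_2 = e^(-3t)(sin(5t)·(1,-3) - cos(5t)·(1,-2)).
General solution: K_1X_1 + K_2X_2.

x_1(t) = K_1e^(-3t)sin(5t) + K_1e^(-3t)cos(5t) + K_2e^(-3t)sin(5t) - K_2e^(-3t)cos(5t), x_2(t) = -2K_1e^(-3t)sin(5t) - 3K_1e^(-3t)cos(5t) - 3K_2e^(-3t)sin(5t) + 2K_2e^(-3t)cos(5t)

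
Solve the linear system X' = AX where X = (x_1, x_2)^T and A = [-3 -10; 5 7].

Coefficient matrix A = [[-3, -10], [5, 7]].
Characteristic polynomial det(A - λI) = λ^2 - 4λ + 29 = 0.
Eigenvalues λ = 2 ± 5i (complex conjugate pair).
For λ=2+5i: an eigenvector is (-1,1) - i(-1,0) = (-1 + i, 1).
A real fundamental pair from Re and Im of e^((2+5i)t)v: X_1 = e^(2t)(cos(5t)·(-1,1) + sin(5t)·(-1,0)), X_2 = e^(2t)(sin(5t)·(-1,1) - cos(5t)·(-1,0)).
General solution: c_1X_1 + c_2X_2.

x_1(t) = -c_1e^(2t)sin(5t) - c_1e^(2t)cos(5t) - c_2e^(2t)sin(5t) + c_2e^(2t)cos(5t), x_2(t) = c_1e^(2t)cos(5t) + c_2e^(2t)sin(5t)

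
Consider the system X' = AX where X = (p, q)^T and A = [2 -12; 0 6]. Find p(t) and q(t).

Coefficient matrix A = [[2, -12], [0, 6]].
Characteristic polynomial det(A - λI) = λ^2 - 8λ + 12 = 0.
Eigenvalues λ = 6, 2.
For λ=6: (A-λI) row 1 is [-4, -12], so an eigenvector is (3, -1).
For λ=2: (A-λI) row 1 is [0, -12], so an eigenvector is (1, 0).
General solution: K_1e^(6t)(3,-1) + K_2e^(2t)(1,0).

p(t) = 3K_1e^(6t) + K_2e^(2t), q(t) = -K_1e^(6t)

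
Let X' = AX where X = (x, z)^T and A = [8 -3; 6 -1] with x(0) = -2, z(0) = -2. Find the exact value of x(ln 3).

-486

A = [[8,-3],[6,-1]]; eigenvalues λ = 5, 2.
Eigenvectors: (1,1) for λ=5, (-1,-2) for λ=2.
From the initial condition, c_1 = -2, c_2 = 0.
x(ln 3) = (-2)(3^5)(1) + (0)(3^2)(-1) = -486.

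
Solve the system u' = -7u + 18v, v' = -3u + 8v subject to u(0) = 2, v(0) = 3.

u(t) = 14e^(2t) - 12e^(-t), v(t) = 7e^(2t) - 4e^(-t)

Coefficient matrix A = [[-7, 18], [-3, 8]].
Characteristic polynomial det(A - λI) = λ^2 - λ - 2 = 0.
Eigenvalues λ = 2, -1.
For λ=2: (A-λI) row 1 is [-9, 18], so an eigenvector is (2, 1).
For λ=-1: (A-λI) row 1 is [-6, 18], so an eigenvector is (3, 1).
General solution: c_1e^(2t)(2,1) + c_2e^(-t)(3,1).
Applying u(0)=2, v(0)=3 gives c_1=7, c_2=-4.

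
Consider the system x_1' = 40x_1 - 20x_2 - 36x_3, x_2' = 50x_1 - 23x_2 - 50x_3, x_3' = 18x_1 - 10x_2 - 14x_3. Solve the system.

Coefficient matrix A = [[40, -20, -36], [50, -23, -50], [18, -10, -14]].
det(A - λI) = 0 gives eigenvalues λ = 4, -3, 2.
For λ=4: eigenvector (1,0,1).
For λ=-3: eigenvector (4,5,2).
For λ=2: eigenvector (-2,-2,-1).
General solution: C_1e^(4t)(1,0,1) + C_2e^(-3t)(4,5,2) + C_3e^(2t)(-2,-2,-1).

x_1(t) = C_1e^(4t) + 4C_2e^(-3t) - 2C_3e^(2t), x_2(t) = 5C_2e^(-3t) - 2C_3e^(2t), x_3(t) = C_1e^(4t) + 2C_2e^(-3t) - C_3e^(2t)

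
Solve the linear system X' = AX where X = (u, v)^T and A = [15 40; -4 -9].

u(t) = -K_1e^(3t)sin(4t) + 3K_1e^(3t)cos(4t) + 3K_2e^(3t)sin(4t) + K_2e^(3t)cos(4t), v(t) = -K_1e^(3t)cos(4t) - K_2e^(3t)sin(4t)

Coefficient matrix A = [[15, 40], [-4, -9]].
Characteristic polynomial det(A - λI) = λ^2 - 6λ + 25 = 0.
Eigenvalues λ = 3 ± 4i (complex conjugate pair).
For λ=3+4i: an eigenvector is (3,-1) - i(-1,0) = (3 + i, -1).
A real fundamental pair from Re and Im of e^((3+4i)t)v: X_1 = e^(3t)(cos(4t)·(3,-1) + sin(4t)·(-1,0)), X_2 = e^(3t)(sin(4t)·(3,-1) - cos(4t)·(-1,0)).
General solution: K_1X_1 + K_2X_2.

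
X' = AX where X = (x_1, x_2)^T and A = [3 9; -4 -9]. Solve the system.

Coefficient matrix A = [[3, 9], [-4, -9]].
Characteristic polynomial det(A - λI) = λ^2 + 6λ + 9 = 0.
Single eigenvalue λ = -3 with algebraic multiplicity 2.
Eigenvector v = (-3,2); generalized eigenvector w with (A-λI)w=v is (1,-1).
General solution: e^(-3t)[K_1·v + K_2·(t·v + w)].

x_1(t) = -3K_1e^(-3t) - 3K_2te^(-3t) + K_2e^(-3t), x_2(t) = 2K_1e^(-3t) + 2K_2te^(-3t) - K_2e^(-3t)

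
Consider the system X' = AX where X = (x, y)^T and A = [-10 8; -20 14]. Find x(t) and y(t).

x(t) = -c_1e^(2t)sin(4t) + c_1e^(2t)cos(4t) + c_2e^(2t)sin(4t) + c_2e^(2t)cos(4t), y(t) = -2c_1e^(2t)sin(4t) + c_1e^(2t)cos(4t) + c_2e^(2t)sin(4t) + 2c_2e^(2t)cos(4t)

Coefficient matrix A = [[-10, 8], [-20, 14]].
Characteristic polynomial det(A - λI) = λ^2 - 4λ + 20 = 0.
Eigenvalues λ = 2 ± 4i (complex conjugate pair).
For λ=2+4i: an eigenvector is (1,1) - i(-1,-2) = (1 + i, 1 + 2i).
A real fundamental pair from Re and Im of e^((2+4i)t)v: X_1 = e^(2t)(cos(4t)·(1,1) + sin(4t)·(-1,-2)), X_2 = e^(2t)(sin(4t)·(1,1) - cos(4t)·(-1,-2)).
General solution: c_1X_1 + c_2X_2.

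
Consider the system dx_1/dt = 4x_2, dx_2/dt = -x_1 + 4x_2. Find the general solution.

x_1(t) = 2c_1e^(2t) + 2c_2te^(2t) - 3c_2e^(2t), x_2(t) = c_1e^(2t) + c_2te^(2t) - c_2e^(2t)

Coefficient matrix A = [[0, 4], [-1, 4]].
Characteristic polynomial det(A - λI) = λ^2 - 4λ + 4 = 0.
Single eigenvalue λ = 2 with algebraic multiplicity 2.
Eigenvector v = (2,1); generalized eigenvector w with (A-λI)w=v is (-3,-1).
General solution: e^(2t)[c_1·v + c_2·(t·v + w)].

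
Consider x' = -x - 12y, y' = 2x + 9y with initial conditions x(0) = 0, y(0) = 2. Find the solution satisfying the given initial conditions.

x(t) = -12e^(5t) + 12e^(3t), y(t) = 6e^(5t) - 4e^(3t)

Coefficient matrix A = [[-1, -12], [2, 9]].
Characteristic polynomial det(A - λI) = λ^2 - 8λ + 15 = 0.
Eigenvalues λ = 3, 5.
For λ=3: (A-λI) row 1 is [-4, -12], so an eigenvector is (-3, 1).
For λ=5: (A-λI) row 1 is [-6, -12], so an eigenvector is (2, -1).
General solution: K_1e^(3t)(-3,1) + K_2e^(5t)(2,-1).
Applying x(0)=0, y(0)=2 gives K_1=-4, K_2=-6.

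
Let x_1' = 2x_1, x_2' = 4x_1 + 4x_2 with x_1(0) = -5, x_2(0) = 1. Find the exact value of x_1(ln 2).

-20

A = [[2,0],[4,4]]; eigenvalues λ = 2, 4.
Eigenvectors: (-1,2) for λ=2, (0,1) for λ=4.
From the initial condition, c_1 = 5, c_2 = -9.
x_1(ln 2) = (5)(2^2)(-1) + (-9)(2^4)(0) = -20.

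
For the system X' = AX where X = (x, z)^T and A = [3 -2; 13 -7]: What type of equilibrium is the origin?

A = [[3,-2],[13,-7]]; det(A-λI) = λ^2 + 4λ + 5.
λ = -2 ± i: negative real part.

stable spiral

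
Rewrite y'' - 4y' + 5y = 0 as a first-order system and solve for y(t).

y(t) = C_1e^(2t)cos(t) + C_2e^(2t)sin(t)

Let x_1 = y, x_2 = y'. Then x_1' = x_2 and x_2' = -5x_1 + 4x_2.
A = [[0,1],[-5,4]]; det(A-λI) = λ^2 - 4λ + 5.
Eigenvalues λ = 2 ± i.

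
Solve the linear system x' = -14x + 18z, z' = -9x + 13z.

Coefficient matrix A = [[-14, 18], [-9, 13]].
Characteristic polynomial det(A - λI) = λ^2 + λ - 20 = 0.
Eigenvalues λ = -5, 4.
For λ=-5: (A-λI) row 1 is [-9, 18], so an eigenvector is (2, 1).
For λ=4: (A-λI) row 1 is [-18, 18], so an eigenvector is (1, 1).
General solution: c_1e^(-5t)(2,1) + c_2e^(4t)(1,1).

x(t) = 2c_1e^(-5t) + c_2e^(4t), z(t) = c_1e^(-5t) + c_2e^(4t)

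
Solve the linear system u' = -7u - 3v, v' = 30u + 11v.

u(t) = -c_1e^(2t)cos(3t) - c_2e^(2t)sin(3t), v(t) = -c_1e^(2t)sin(3t) + 3c_1e^(2t)cos(3t) + 3c_2e^(2t)sin(3t) + c_2e^(2t)cos(3t)

Coefficient matrix A = [[-7, -3], [30, 11]].
Characteristic polynomial det(A - λI) = λ^2 - 4λ + 13 = 0.
Eigenvalues λ = 2 ± 3i (complex conjugate pair).
For λ=2+3i: an eigenvector is (-1,3) - i(0,-1) = (-1, 3 + i).
A real fundamental pair from Re and Im of e^((2+3i)t)v: X_1 = e^(2t)(cos(3t)·(-1,3) + sin(3t)·(0,-1)), X_2 = e^(2t)(sin(3t)·(-1,3) - cos(3t)·(0,-1)).
General solution: c_1X_1 + c_2X_2.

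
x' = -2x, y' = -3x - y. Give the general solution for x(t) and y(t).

x(t) = -c_1e^(-2t), y(t) = -3c_1e^(-2t) + c_2e^(-t)

Coefficient matrix A = [[-2, 0], [-3, -1]].
Characteristic polynomial det(A - λI) = λ^2 + 3λ + 2 = 0.
Eigenvalues λ = -2, -1.
For λ=-2: (A-λI) row 2 is [-3, 1], so an eigenvector is (-1, -3).
For λ=-1: (A-λI) row 1 is [-1, 0], so an eigenvector is (0, 1).
General solution: c_1e^(-2t)(-1,-3) + c_2e^(-t)(0,1).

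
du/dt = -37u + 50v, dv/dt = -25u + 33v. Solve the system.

Coefficient matrix A = [[-37, 50], [-25, 33]].
Characteristic polynomial det(A - λI) = λ^2 + 4λ + 29 = 0.
Eigenvalues λ = -2 ± 5i (complex conjugate pair).
For λ=-2+5i: an eigenvector is (-1,-1) - i(-3,-2) = (-1 + 3i, -1 + 2i).
A real fundamental pair from Re and Im of e^((-2+5i)t)v: X_1 = e^(-2t)(cos(5t)·(-1,-1) + sin(5t)·(-3,-2)), X_2 = e^(-2t)(sin(5t)·(-1,-1) - cos(5t)·(-3,-2)).
General solution: C_1X_1 + C_2X_2.

u(t) = -3C_1e^(-2t)sin(5t) - C_1e^(-2t)cos(5t) - C_2e^(-2t)sin(5t) + 3C_2e^(-2t)cos(5t), v(t) = -2C_1e^(-2t)sin(5t) - C_1e^(-2t)cos(5t) - C_2e^(-2t)sin(5t) + 2C_2e^(-2t)cos(5t)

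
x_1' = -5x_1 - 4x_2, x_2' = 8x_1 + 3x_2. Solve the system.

Coefficient matrix A = [[-5, -4], [8, 3]].
Characteristic polynomial det(A - λI) = λ^2 + 2λ + 17 = 0.
Eigenvalues λ = -1 ± 4i (complex conjugate pair).
For λ=-1+4i: an eigenvector is (0,1) - i(-1,1) = (0 + i, 1 - i).
A real fundamental pair from Re and Im of e^((-1+4i)t)v: X_1 = e^(-t)(cos(4t)·(0,1) + sin(4t)·(-1,1)), X_2 = e^(-t)(sin(4t)·(0,1) - cos(4t)·(-1,1)).
General solution: K_1X_1 + K_2X_2.

x_1(t) = -K_1e^(-t)sin(4t) + K_2e^(-t)cos(4t), x_2(t) = K_1e^(-t)sin(4t) + K_1e^(-t)cos(4t) + K_2e^(-t)sin(4t) - K_2e^(-t)cos(4t)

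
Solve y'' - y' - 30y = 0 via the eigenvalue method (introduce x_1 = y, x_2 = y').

Let x_1 = y, x_2 = y'. Then x_1' = x_2 and x_2' = 30x_1 + x_2.
A = [[0,1],[30,1]]; det(A-λI) = λ^2 - λ - 30.
Eigenvalues λ = 6, -5 with eigenvectors (1,6), (1,-5).

y(t) = C_1e^(6t) + C_2e^(-5t)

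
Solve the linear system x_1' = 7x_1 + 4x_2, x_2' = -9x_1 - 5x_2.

Coefficient matrix A = [[7, 4], [-9, -5]].
Characteristic polynomial det(A - λI) = λ^2 - 2λ + 1 = 0.
Single eigenvalue λ = 1 with algebraic multiplicity 2.
Eigenvector v = (-2,3); generalized eigenvector w with (A-λI)w=v is (1,-2).
General solution: e^(t)[C_1·v + C_2·(t·v + w)].

x_1(t) = -2C_1e^(t) - 2C_2te^(t) + C_2e^(t), x_2(t) = 3C_1e^(t) + 3C_2te^(t) - 2C_2e^(t)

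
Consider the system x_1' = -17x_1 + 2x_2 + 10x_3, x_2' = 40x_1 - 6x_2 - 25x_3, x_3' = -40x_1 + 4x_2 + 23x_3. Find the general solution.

Coefficient matrix A = [[-17, 2, 10], [40, -6, -25], [-40, 4, 23]].
det(A - λI) = 0 gives eigenvalues λ = -1, 3, -2.
For λ=-1: eigenvector (1,-2,2).
For λ=3: eigenvector (-2,5,-5).
For λ=-2: eigenvector (-2,5,-4).
General solution: c_1e^(-t)(1,-2,2) + c_2e^(3t)(-2,5,-5) + c_3e^(-2t)(-2,5,-4).

x_1(t) = c_1e^(-t) - 2c_2e^(3t) - 2c_3e^(-2t), x_2(t) = -2c_1e^(-t) + 5c_2e^(3t) + 5c_3e^(-2t), x_3(t) = 2c_1e^(-t) - 5c_2e^(3t) - 4c_3e^(-2t)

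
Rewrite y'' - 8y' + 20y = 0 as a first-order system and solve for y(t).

y(t) = C_1e^(4t)cos(2t) + C_2e^(4t)sin(2t)

Let x_1 = y, x_2 = y'. Then x_1' = x_2 and x_2' = -20x_1 + 8x_2.
A = [[0,1],[-20,8]]; det(A-λI) = λ^2 - 8λ + 20.
Eigenvalues λ = 4 ± 2i.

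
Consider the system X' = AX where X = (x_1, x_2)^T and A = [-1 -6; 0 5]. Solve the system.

x_1(t) = K_1e^(-t) - K_2e^(5t), x_2(t) = K_2e^(5t)

Coefficient matrix A = [[-1, -6], [0, 5]].
Characteristic polynomial det(A - λI) = λ^2 - 4λ - 5 = 0.
Eigenvalues λ = -1, 5.
For λ=-1: (A-λI) row 1 is [0, -6], so an eigenvector is (1, 0).
For λ=5: (A-λI) row 1 is [-6, -6], so an eigenvector is (-1, 1).
General solution: K_1e^(-t)(1,0) + K_2e^(5t)(-1,1).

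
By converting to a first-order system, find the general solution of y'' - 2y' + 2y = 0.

Let x_1 = y, x_2 = y'. Then x_1' = x_2 and x_2' = -2x_1 + 2x_2.
A = [[0,1],[-2,2]]; det(A-λI) = λ^2 - 2λ + 2.
Eigenvalues λ = 1 ± i.

y(t) = C_1e^(t)cos(t) + C_2e^(t)sin(t)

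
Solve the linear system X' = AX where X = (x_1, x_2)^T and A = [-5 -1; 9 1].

Coefficient matrix A = [[-5, -1], [9, 1]].
Characteristic polynomial det(A - λI) = λ^2 + 4λ + 4 = 0.
Single eigenvalue λ = -2 with algebraic multiplicity 2.
Eigenvector v = (1,-3); generalized eigenvector w with (A-λI)w=v is (-1,2).
General solution: e^(-2t)[c_1·v + c_2·(t·v + w)].

x_1(t) = c_1e^(-2t) + c_2te^(-2t) - c_2e^(-2t), x_2(t) = -3c_1e^(-2t) - 3c_2te^(-2t) + 2c_2e^(-2t)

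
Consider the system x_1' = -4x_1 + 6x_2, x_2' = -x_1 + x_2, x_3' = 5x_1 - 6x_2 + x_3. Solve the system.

x_1(t) = -2C_1e^(-t) + 3C_3e^(-2t), x_2(t) = -C_1e^(-t) + C_3e^(-2t), x_3(t) = 2C_1e^(-t) + C_2e^(t) - 3C_3e^(-2t)

Coefficient matrix A = [[-4, 6, 0], [-1, 1, 0], [5, -6, 1]].
det(A - λI) = 0 gives eigenvalues λ = -1, 1, -2.
For λ=-1: eigenvector (-2,-1,2).
For λ=1: eigenvector (0,0,1).
For λ=-2: eigenvector (3,1,-3).
General solution: C_1e^(-t)(-2,-1,2) + C_2e^(t)(0,0,1) + C_3e^(-2t)(3,1,-3).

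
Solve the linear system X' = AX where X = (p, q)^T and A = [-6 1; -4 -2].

p(t) = K_1e^(-4t) + K_2te^(-4t), q(t) = 2K_1e^(-4t) + 2K_2te^(-4t) + K_2e^(-4t)

Coefficient matrix A = [[-6, 1], [-4, -2]].
Characteristic polynomial det(A - λI) = λ^2 + 8λ + 16 = 0.
Single eigenvalue λ = -4 with algebraic multiplicity 2.
Eigenvector v = (1,2); generalized eigenvector w with (A-λI)w=v is (0,1).
General solution: e^(-4t)[K_1·v + K_2·(t·v + w)].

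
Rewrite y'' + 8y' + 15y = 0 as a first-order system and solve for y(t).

y(t) = K_1e^(-5t) + K_2e^(-3t)

Let x_1 = y, x_2 = y'. Then x_1' = x_2 and x_2' = -15x_1 - 8x_2.
A = [[0,1],[-15,-8]]; det(A-λI) = λ^2 + 8λ + 15.
Eigenvalues λ = -5, -3 with eigenvectors (1,-5), (1,-3).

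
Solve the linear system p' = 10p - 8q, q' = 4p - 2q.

p(t) = -2K_1e^(6t) + K_2e^(2t), q(t) = -K_1e^(6t) + K_2e^(2t)

Coefficient matrix A = [[10, -8], [4, -2]].
Characteristic polynomial det(A - λI) = λ^2 - 8λ + 12 = 0.
Eigenvalues λ = 6, 2.
For λ=6: (A-λI) row 1 is [4, -8], so an eigenvector is (-2, -1).
For λ=2: (A-λI) row 1 is [8, -8], so an eigenvector is (1, 1).
General solution: K_1e^(6t)(-2,-1) + K_2e^(2t)(1,1).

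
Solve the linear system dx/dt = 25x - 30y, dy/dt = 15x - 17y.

x(t) = C_1e^(4t)sin(3t) + 3C_1e^(4t)cos(3t) + 3C_2e^(4t)sin(3t) - C_2e^(4t)cos(3t), y(t) = C_1e^(4t)sin(3t) + 2C_1e^(4t)cos(3t) + 2C_2e^(4t)sin(3t) - C_2e^(4t)cos(3t)

Coefficient matrix A = [[25, -30], [15, -17]].
Characteristic polynomial det(A - λI) = λ^2 - 8λ + 25 = 0.
Eigenvalues λ = 4 ± 3i (complex conjugate pair).
For λ=4+3i: an eigenvector is (3,2) - i(1,1) = (3 - i, 2 - i).
A real fundamental pair from Re and Im of e^((4+3i)t)v: X_1 = e^(4t)(cos(3t)·(3,2) + sin(3t)·(1,1)), X_2 = e^(4t)(sin(3t)·(3,2) - cos(3t)·(1,1)).
General solution: C_1X_1 + C_2X_2.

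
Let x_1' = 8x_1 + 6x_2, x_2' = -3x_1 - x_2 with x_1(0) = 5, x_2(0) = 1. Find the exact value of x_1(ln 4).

12176

A = [[8,6],[-3,-1]]; eigenvalues λ = 5, 2.
Eigenvectors: (-2,1) for λ=5, (-1,1) for λ=2.
From the initial condition, c_1 = -6, c_2 = 7.
x_1(ln 4) = (-6)(4^5)(-2) + (7)(4^2)(-1) = 12176.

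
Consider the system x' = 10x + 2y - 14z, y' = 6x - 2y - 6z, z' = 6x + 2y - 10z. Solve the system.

Coefficient matrix A = [[10, 2, -14], [6, -2, -6], [6, 2, -10]].
det(A - λI) = 0 gives eigenvalues λ = 4, -2, -4.
For λ=4: eigenvector (2,1,1).
For λ=-2: eigenvector (1,1,1).
For λ=-4: eigenvector (1,0,1).
General solution: K_1e^(4t)(2,1,1) + K_2e^(-2t)(1,1,1) + K_3e^(-4t)(1,0,1).

x(t) = 2K_1e^(4t) + K_2e^(-2t) + K_3e^(-4t), y(t) = K_1e^(4t) + K_2e^(-2t), z(t) = K_1e^(4t) + K_2e^(-2t) + K_3e^(-4t)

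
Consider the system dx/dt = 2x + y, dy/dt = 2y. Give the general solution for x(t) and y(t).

Coefficient matrix A = [[2, 1], [0, 2]].
Characteristic polynomial det(A - λI) = λ^2 - 4λ + 4 = 0.
Single eigenvalue λ = 2 with algebraic multiplicity 2.
Eigenvector v = (1,0); generalized eigenvector w with (A-λI)w=v is (-2,1).
General solution: e^(2t)[c_1·v + c_2·(t·v + w)].

x(t) = c_1e^(2t) + c_2te^(2t) - 2c_2e^(2t), y(t) = c_2e^(2t)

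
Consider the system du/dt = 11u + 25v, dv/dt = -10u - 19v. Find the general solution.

u(t) = -2K_1e^(-4t)sin(5t) + K_1e^(-4t)cos(5t) + K_2e^(-4t)sin(5t) + 2K_2e^(-4t)cos(5t), v(t) = K_1e^(-4t)sin(5t) - K_1e^(-4t)cos(5t) - K_2e^(-4t)sin(5t) - K_2e^(-4t)cos(5t)

Coefficient matrix A = [[11, 25], [-10, -19]].
Characteristic polynomial det(A - λI) = λ^2 + 8λ + 41 = 0.
Eigenvalues λ = -4 ± 5i (complex conjugate pair).
For λ=-4+5i: an eigenvector is (1,-1) - i(-2,1) = (1 + 2i, -1 - i).
A real fundamental pair from Re and Im of e^((-4+5i)t)v: X_1 = e^(-4t)(cos(5t)·(1,-1) + sin(5t)·(-2,1)), X_2 = e^(-4t)(sin(5t)·(1,-1) - cos(5t)·(-2,1)).
General solution: K_1X_1 + K_2X_2.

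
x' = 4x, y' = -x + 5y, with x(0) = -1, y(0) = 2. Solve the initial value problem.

Coefficient matrix A = [[4, 0], [-1, 5]].
Characteristic polynomial det(A - λI) = λ^2 - 9λ + 20 = 0.
Eigenvalues λ = 4, 5.
For λ=4: (A-λI) row 2 is [-1, 1], so an eigenvector is (-1, -1).
For λ=5: (A-λI) row 1 is [-1, 0], so an eigenvector is (0, 1).
General solution: K_1e^(4t)(-1,-1) + K_2e^(5t)(0,1).
Applying x(0)=-1, y(0)=2 gives K_1=1, K_2=3.

x(t) = -e^(4t), y(t) = 3e^(5t) - e^(4t)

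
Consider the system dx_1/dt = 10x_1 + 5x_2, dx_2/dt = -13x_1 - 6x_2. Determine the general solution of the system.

x_1(t) = -2c_1e^(2t)sin(t) + c_1e^(2t)cos(t) + c_2e^(2t)sin(t) + 2c_2e^(2t)cos(t), x_2(t) = 3c_1e^(2t)sin(t) - 2c_1e^(2t)cos(t) - 2c_2e^(2t)sin(t) - 3c_2e^(2t)cos(t)

Coefficient matrix A = [[10, 5], [-13, -6]].
Characteristic polynomial det(A - λI) = λ^2 - 4λ + 5 = 0.
Eigenvalues λ = 2 ± i (complex conjugate pair).
For λ=2+i: an eigenvector is (1,-2) - i(-2,3) = (1 + 2i, -2 - 3i).
A real fundamental pair from Re and Im of e^((2+i)t)v: X_1 = e^(2t)(cos(t)·(1,-2) + sin(t)·(-2,3)), X_2 = e^(2t)(sin(t)·(1,-2) - cos(t)·(-2,3)).
General solution: c_1X_1 + c_2X_2.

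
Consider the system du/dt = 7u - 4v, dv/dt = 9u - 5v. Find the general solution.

Coefficient matrix A = [[7, -4], [9, -5]].
Characteristic polynomial det(A - λI) = λ^2 - 2λ + 1 = 0.
Single eigenvalue λ = 1 with algebraic multiplicity 2.
Eigenvector v = (-2,-3); generalized eigenvector w with (A-λI)w=v is (-1,-1).
General solution: e^(t)[K_1·v + K_2·(t·v + w)].

u(t) = -2K_1e^(t) - 2K_2te^(t) - K_2e^(t), v(t) = -3K_1e^(t) - 3K_2te^(t) - K_2e^(t)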